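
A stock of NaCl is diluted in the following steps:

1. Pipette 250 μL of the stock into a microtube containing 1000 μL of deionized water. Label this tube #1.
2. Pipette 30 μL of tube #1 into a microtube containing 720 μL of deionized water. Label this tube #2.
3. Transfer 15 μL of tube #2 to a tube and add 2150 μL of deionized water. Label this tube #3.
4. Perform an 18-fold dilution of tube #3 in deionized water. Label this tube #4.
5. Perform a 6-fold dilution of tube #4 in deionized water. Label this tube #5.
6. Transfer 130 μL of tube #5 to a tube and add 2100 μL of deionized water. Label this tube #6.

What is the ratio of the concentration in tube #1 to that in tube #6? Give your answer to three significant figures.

6.68 × 10^6

Step 1: 250 μL + 1000 μL = 1250 μL total → factor 1250/250 = 5
Step 2: 30 μL + 720 μL = 750 μL total → factor 750/30 = 25
Step 3: 15 μL + 2150 μL = 2165 μL total → factor 2165/15 = 144.33
Step 4: 18-fold → factor 18
Step 5: 6-fold → factor 6
Step 6: 130 μL + 2100 μL = 2230 μL total → factor 2230/130 = 17.154
Dilution factor to tube #1 = 5; to tube #6 = 3.3424 × 10^7
[tube #1]/[tube #6] = (factor to tube #6)/(factor to tube #1) = 3.3424 × 10^7/5 = 6.68 × 10^6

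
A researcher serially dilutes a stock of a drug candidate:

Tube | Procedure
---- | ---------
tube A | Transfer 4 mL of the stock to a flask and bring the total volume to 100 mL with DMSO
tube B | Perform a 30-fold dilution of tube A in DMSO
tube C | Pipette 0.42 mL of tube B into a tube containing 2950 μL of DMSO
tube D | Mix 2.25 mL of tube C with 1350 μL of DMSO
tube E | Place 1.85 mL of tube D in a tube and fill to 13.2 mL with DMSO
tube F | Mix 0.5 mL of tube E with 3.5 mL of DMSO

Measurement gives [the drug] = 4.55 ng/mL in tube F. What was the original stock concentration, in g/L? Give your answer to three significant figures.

2.50 g/L

Step 1: 4 mL brought to 100 mL → factor 100/4 = 25
Step 2: 30-fold → factor 30
Step 3: 0.42 mL + 2950 μL = 3.37 mL total → factor 3.37/0.42 = 8.0238
Step 4: 2.25 mL + 1350 μL = 3.6 mL total → factor 3.6/2.25 = 1.6
Step 5: 1.85 mL brought to 13.2 mL → factor 13.2/1.85 = 7.1351
Step 6: 0.5 mL + 3.5 mL = 4 mL total → factor 4/0.5 = 8
Overall dilution factor = 25 × 30 × 8.0238 × 1.6 × 7.1351 × 8 = 5.4961 × 10^5
Stock = 4.55 ng/mL × 5.4961 × 10^5 = 2.501 × 10^6 ng/mL = 2.50 g/L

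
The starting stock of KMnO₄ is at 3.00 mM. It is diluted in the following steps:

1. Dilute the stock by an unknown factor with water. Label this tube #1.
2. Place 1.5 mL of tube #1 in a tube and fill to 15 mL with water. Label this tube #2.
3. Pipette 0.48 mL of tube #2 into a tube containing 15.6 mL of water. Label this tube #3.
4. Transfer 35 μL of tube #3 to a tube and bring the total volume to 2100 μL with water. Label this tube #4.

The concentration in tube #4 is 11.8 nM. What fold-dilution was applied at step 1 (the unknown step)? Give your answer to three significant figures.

Step 1: unknown factor x
Step 2: 1.5 mL brought to 15 mL → factor 15/1.5 = 10
Step 3: 0.48 mL + 15.6 mL = 16.08 mL total → factor 16.08/0.48 = 33.5
Step 4: 35 μL brought to 2100 μL → factor 2100/35 = 60
Product of known-step factors = 20100
Overall factor = 3.00 mM / (11.8 nM) = 2.5424 × 10^5
x = 2.5424 × 10^5 / 20100 = 12.6

12.6-fold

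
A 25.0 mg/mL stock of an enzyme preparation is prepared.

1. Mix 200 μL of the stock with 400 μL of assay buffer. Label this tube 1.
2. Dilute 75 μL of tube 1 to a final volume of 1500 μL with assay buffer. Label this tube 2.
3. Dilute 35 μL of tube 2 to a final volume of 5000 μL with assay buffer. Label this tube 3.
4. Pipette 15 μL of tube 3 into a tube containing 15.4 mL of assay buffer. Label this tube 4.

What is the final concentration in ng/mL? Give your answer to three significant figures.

2.84 ng/mL

Step 1: 200 μL + 400 μL = 600 μL total → factor 600/200 = 3
Step 2: 75 μL brought to 1500 μL → factor 1500/75 = 20
Step 3: 35 μL brought to 5000 μL → factor 5000/35 = 142.86
Step 4: 15 μL + 15.4 mL = 15415 μL total → factor 15415/15 = 1027.7
Overall dilution factor = 3 × 20 × 142.86 × 1027.7 = 8.8086 × 10^6
Final = 25.0 mg/mL / 8.8086 × 10^6 = 2.838 × 10^-6 mg/mL = 2.84 ng/mL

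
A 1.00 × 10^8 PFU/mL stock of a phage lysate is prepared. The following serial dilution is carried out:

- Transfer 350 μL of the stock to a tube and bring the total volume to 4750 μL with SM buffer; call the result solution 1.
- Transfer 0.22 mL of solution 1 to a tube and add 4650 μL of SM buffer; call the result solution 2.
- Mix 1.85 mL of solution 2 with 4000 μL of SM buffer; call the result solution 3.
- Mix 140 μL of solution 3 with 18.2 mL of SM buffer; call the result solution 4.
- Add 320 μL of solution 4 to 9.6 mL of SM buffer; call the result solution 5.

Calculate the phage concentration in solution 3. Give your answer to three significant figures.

Step 1: 350 μL brought to 4750 μL → factor 4750/350 = 13.571
Step 2: 0.22 mL + 4650 μL = 4.87 mL total → factor 4.87/0.22 = 22.136
Step 3: 1.85 mL + 4000 μL = 5.85 mL total → factor 5.85/1.85 = 3.1622
Dilution factor through solution 3 = 13.571 × 22.136 × 3.1622 = 949.98
[solution 3] = 1.00 × 10^8 PFU/mL / 949.98 = 1.05 × 10^5 PFU/mL

1.05 × 10^5 PFU/mL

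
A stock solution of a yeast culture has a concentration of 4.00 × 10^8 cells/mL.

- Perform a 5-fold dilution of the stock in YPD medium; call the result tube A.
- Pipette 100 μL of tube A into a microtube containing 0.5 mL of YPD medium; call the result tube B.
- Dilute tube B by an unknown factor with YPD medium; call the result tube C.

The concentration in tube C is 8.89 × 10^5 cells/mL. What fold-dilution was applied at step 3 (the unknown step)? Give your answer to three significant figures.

15.0-fold

Step 1: 5-fold → factor 5
Step 2: 100 μL + 0.5 mL = 600 μL total → factor 600/100 = 6
Step 3: unknown factor x
Product of known-step factors = 30
Overall factor = 4.00 × 10^8 cells/mL / (8.89 × 10^5 cells/mL) = 449.94
x = 449.94 / 30 = 15.0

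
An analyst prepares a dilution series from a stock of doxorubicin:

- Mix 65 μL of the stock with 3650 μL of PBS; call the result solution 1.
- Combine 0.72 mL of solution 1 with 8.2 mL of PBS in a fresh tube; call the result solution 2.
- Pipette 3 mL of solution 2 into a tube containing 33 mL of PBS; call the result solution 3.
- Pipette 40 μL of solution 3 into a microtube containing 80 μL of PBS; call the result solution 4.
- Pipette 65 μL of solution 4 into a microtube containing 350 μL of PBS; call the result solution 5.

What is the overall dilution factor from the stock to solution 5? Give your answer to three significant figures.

1.63 × 10^5

Step 1: 65 μL + 3650 μL = 3715 μL total → factor 3715/65 = 57.154
Step 2: 0.72 mL + 8.2 mL = 8.92 mL total → factor 8.92/0.72 = 12.389
Step 3: 3 mL + 33 mL = 36 mL total → factor 36/3 = 12
Step 4: 40 μL + 80 μL = 120 μL total → factor 120/40 = 3
Step 5: 65 μL + 350 μL = 415 μL total → factor 415/65 = 6.3846
Overall dilution factor = 57.154 × 12.389 × 12 × 3 × 6.3846 = 1.6275 × 10^5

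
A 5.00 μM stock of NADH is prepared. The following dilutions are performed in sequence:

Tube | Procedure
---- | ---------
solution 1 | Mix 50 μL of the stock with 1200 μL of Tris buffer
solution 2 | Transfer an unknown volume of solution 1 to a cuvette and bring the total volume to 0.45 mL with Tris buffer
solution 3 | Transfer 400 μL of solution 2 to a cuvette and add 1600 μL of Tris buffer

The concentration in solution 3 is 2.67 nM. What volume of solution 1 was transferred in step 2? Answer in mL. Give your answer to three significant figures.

Step 1: 50 μL + 1200 μL = 1250 μL total → factor 1250/50 = 25
Step 2: v brought to 0.45 mL → factor = 0.45 mL/v
Step 3: 400 μL + 1600 μL = 2000 μL total → factor 2000/400 = 5
Product of known-step factors = 125
Overall factor = 5.00 μM / (2.67 nM) = 1872.7
Step-2 factor = 1872.7 / 125 = 14.981
v = 0.45 mL / 14.981 = 0.0300 mL

0.0300 mL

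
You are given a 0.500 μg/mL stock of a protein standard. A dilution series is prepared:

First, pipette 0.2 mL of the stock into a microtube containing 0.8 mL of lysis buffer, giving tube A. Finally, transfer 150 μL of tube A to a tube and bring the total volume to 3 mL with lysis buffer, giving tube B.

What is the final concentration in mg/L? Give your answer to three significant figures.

Step 1: 0.2 mL + 0.8 mL = 1 mL total → factor 1/0.2 = 5
Step 2: 150 μL brought to 3 mL → factor 3000/150 = 20
Overall dilution factor = 5 × 20 = 100
Final = 0.500 μg/mL / 100 = 0.005000 μg/mL = 0.00500 mg/L

0.00500 mg/L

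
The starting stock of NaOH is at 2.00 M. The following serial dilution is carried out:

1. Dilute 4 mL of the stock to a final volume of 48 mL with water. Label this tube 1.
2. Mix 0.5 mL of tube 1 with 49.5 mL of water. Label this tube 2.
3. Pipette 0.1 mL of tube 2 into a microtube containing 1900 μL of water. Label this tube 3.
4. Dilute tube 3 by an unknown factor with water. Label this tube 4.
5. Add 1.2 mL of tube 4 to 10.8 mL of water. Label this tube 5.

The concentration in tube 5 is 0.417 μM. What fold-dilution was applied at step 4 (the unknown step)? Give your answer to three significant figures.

20.0-fold

Step 1: 4 mL brought to 48 mL → factor 48/4 = 12
Step 2: 0.5 mL + 49.5 mL = 50 mL total → factor 50/0.5 = 100
Step 3: 0.1 mL + 1900 μL = 2 mL total → factor 2/0.1 = 20
Step 4: unknown factor x
Step 5: 1.2 mL + 10.8 mL = 12 mL total → factor 12/1.2 = 10
Product of known-step factors = 2.4 × 10^5
Overall factor = 2.00 M / (0.417 μM) = 4.7962 × 10^6
x = 4.7962 × 10^6 / 2.4 × 10^5 = 20.0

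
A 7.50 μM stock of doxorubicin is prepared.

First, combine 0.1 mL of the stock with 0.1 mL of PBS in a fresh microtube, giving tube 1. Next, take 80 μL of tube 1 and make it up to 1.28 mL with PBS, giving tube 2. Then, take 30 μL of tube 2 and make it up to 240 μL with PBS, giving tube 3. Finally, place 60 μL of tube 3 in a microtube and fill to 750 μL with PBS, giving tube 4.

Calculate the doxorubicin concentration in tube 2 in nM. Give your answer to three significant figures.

Step 1: 0.1 mL + 0.1 mL = 0.2 mL total → factor 0.2/0.1 = 2
Step 2: 80 μL brought to 1.28 mL → factor 1280/80 = 16
Dilution factor through tube 2 = 2 × 16 = 32
[tube 2] = 7.50 μM / 32 = 0.2344 μM = 234 nM

234 nM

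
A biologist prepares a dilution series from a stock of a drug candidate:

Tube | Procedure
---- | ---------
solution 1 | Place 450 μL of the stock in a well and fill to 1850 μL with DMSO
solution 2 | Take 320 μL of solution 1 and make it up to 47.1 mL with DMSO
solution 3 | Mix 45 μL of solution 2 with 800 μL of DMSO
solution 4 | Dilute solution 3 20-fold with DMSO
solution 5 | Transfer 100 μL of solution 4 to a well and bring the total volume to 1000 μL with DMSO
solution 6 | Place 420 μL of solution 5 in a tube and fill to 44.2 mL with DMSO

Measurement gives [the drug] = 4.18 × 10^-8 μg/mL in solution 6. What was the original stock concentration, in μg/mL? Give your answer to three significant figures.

Step 1: 450 μL brought to 1850 μL → factor 1850/450 = 4.1111
Step 2: 320 μL brought to 47.1 mL → factor 47100/320 = 147.19
Step 3: 45 μL + 800 μL = 845 μL total → factor 845/45 = 18.778
Step 4: 20-fold → factor 20
Step 5: 100 μL brought to 1000 μL → factor 1000/100 = 10
Step 6: 420 μL brought to 44.2 mL → factor 44200/420 = 105.24
Overall dilution factor = 4.1111 × 147.19 × 18.778 × 20 × 10 × 105.24 = 2.3915 × 10^8
Stock = 4.18 × 10^-8 μg/mL × 2.3915 × 10^8 = 10.0 μg/mL

10.0 μg/mL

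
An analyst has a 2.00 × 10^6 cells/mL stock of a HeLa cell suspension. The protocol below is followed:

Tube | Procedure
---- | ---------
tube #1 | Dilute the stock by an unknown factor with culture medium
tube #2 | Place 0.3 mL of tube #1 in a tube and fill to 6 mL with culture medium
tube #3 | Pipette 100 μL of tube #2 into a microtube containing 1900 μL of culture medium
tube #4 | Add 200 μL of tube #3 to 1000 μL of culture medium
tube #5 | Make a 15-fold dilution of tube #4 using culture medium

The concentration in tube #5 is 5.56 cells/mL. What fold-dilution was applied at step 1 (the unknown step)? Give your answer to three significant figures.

Step 1: unknown factor x
Step 2: 0.3 mL brought to 6 mL → factor 6/0.3 = 20
Step 3: 100 μL + 1900 μL = 2000 μL total → factor 2000/100 = 20
Step 4: 200 μL + 1000 μL = 1200 μL total → factor 1200/200 = 6
Step 5: 15-fold → factor 15
Product of known-step factors = 36000
Overall factor = 2.00 × 10^6 cells/mL / (5.56 cells/mL) = 3.5971 × 10^5
x = 3.5971 × 10^5 / 36000 = 9.99

9.99-fold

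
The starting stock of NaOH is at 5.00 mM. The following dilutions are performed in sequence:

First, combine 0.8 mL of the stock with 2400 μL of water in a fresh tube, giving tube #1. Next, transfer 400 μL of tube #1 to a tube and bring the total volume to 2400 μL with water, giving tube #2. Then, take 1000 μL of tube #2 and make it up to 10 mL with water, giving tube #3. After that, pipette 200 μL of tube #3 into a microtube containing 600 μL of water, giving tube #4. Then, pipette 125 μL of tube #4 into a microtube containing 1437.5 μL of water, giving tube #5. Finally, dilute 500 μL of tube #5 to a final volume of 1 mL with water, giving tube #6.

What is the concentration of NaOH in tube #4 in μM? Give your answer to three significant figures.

Step 1: 0.8 mL + 2400 μL = 3.2 mL total → factor 3.2/0.8 = 4
Step 2: 400 μL brought to 2400 μL → factor 2400/400 = 6
Step 3: 1000 μL brought to 10 mL → factor 10000/1000 = 10
Step 4: 200 μL + 600 μL = 800 μL total → factor 800/200 = 4
Dilution factor through tube #4 = 4 × 6 × 10 × 4 = 960
[tube #4] = 5.00 mM / 960 = 0.005208 mM = 5.21 μM

5.21 μM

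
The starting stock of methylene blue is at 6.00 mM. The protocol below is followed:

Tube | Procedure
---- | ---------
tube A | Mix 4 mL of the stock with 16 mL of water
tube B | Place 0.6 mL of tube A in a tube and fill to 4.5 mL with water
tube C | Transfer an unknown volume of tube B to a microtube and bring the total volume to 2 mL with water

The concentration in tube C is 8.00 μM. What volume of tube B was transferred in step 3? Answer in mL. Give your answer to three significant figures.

Step 1: 4 mL + 16 mL = 20 mL total → factor 20/4 = 5
Step 2: 0.6 mL brought to 4.5 mL → factor 4.5/0.6 = 7.5
Step 3: v brought to 2 mL → factor = 2 mL/v
Product of known-step factors = 37.5
Overall factor = 6.00 mM / (8.00 μM) = 750
Step-3 factor = 750 / 37.5 = 20
v = 2 mL / 20 = 0.100 mL

0.100 mL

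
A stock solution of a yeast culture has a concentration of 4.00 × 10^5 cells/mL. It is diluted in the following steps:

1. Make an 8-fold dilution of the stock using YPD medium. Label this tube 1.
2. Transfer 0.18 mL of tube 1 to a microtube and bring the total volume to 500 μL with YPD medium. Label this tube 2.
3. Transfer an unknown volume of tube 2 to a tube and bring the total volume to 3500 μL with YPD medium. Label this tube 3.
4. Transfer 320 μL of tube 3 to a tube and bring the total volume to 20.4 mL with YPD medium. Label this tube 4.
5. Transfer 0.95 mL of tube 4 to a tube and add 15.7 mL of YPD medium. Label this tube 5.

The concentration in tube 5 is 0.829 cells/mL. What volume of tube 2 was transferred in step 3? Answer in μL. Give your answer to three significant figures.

Step 1: 8-fold → factor 8
Step 2: 0.18 mL brought to 500 μL → factor 0.5/0.18 = 2.7778
Step 3: v brought to 3500 μL → factor = 3500 μL/v
Step 4: 320 μL brought to 20.4 mL → factor 20400/320 = 63.75
Step 5: 0.95 mL + 15.7 mL = 16.65 mL total → factor 16.65/0.95 = 17.526
Product of known-step factors = 24829
Overall factor = 4.00 × 10^5 cells/mL / (0.829 cells/mL) = 4.8251 × 10^5
Step-3 factor = 4.8251 × 10^5 / 24829 = 19.433
v = 3500 μL / 19.433 = 180 μL

180 μL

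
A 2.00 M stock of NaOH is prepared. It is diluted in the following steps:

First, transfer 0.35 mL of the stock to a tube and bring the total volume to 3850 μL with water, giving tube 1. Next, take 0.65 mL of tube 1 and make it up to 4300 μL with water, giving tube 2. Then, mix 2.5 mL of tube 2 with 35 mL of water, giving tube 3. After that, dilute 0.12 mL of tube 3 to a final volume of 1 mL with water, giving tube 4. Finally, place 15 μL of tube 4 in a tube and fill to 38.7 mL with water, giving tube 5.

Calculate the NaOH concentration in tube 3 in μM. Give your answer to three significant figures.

1.83 × 10^3 μM

Step 1: 0.35 mL brought to 3850 μL → factor 3.85/0.35 = 11
Step 2: 0.65 mL brought to 4300 μL → factor 4.3/0.65 = 6.6154
Step 3: 2.5 mL + 35 mL = 37.5 mL total → factor 37.5/2.5 = 15
Dilution factor through tube 3 = 11 × 6.6154 × 15 = 1091.5
[tube 3] = 2.00 M / 1091.5 = 0.001832 M = 1.83 × 10^3 μM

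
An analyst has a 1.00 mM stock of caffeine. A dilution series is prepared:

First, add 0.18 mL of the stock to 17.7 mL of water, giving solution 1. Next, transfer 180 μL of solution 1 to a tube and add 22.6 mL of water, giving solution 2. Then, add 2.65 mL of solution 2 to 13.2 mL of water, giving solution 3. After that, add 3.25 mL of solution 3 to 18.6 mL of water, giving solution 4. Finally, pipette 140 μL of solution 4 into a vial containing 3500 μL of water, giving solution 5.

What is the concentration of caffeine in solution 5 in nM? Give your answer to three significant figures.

Step 1: 0.18 mL + 17.7 mL = 17.88 mL total → factor 17.88/0.18 = 99.333
Step 2: 180 μL + 22.6 mL = 22780 μL total → factor 22780/180 = 126.56
Step 3: 2.65 mL + 13.2 mL = 15.85 mL total → factor 15.85/2.65 = 5.9811
Step 4: 3.25 mL + 18.6 mL = 21.85 mL total → factor 21.85/3.25 = 6.7231
Step 5: 140 μL + 3500 μL = 3640 μL total → factor 3640/140 = 26
Dilution factor through solution 5 = 99.333 × 126.56 × 5.9811 × 6.7231 × 26 = 1.3143 × 10^7
[solution 5] = 1.00 mM / 1.3143 × 10^7 = 7.608 × 10^-8 mM = 0.0761 nM

0.0761 nM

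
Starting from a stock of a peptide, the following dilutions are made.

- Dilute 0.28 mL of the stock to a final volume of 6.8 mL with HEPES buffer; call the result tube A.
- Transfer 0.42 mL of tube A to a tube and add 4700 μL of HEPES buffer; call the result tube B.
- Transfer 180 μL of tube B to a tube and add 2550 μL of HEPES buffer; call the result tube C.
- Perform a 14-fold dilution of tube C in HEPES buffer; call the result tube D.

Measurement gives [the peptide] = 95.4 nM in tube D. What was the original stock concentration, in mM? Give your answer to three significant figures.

Step 1: 0.28 mL brought to 6.8 mL → factor 6.8/0.28 = 24.286
Step 2: 0.42 mL + 4700 μL = 5.12 mL total → factor 5.12/0.42 = 12.19
Step 3: 180 μL + 2550 μL = 2730 μL total → factor 2730/180 = 15.167
Step 4: 14-fold → factor 14
Overall dilution factor = 24.286 × 12.19 × 15.167 × 14 = 62862
Stock = 95.4 nM × 62862 = 5.997 × 10^6 nM = 6.00 mM

6.00 mM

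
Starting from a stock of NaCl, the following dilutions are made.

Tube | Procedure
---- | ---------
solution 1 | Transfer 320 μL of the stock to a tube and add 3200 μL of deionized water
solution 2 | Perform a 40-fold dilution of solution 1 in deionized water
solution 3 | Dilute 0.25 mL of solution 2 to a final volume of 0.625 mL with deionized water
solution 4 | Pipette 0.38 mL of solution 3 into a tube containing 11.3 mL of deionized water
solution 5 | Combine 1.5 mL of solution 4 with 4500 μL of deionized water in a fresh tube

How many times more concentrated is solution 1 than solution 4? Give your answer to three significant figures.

Step 1: 320 μL + 3200 μL = 3520 μL total → factor 3520/320 = 11
Step 2: 40-fold → factor 40
Step 3: 0.25 mL brought to 0.625 mL → factor 0.625/0.25 = 2.5
Step 4: 0.38 mL + 11.3 mL = 11.68 mL total → factor 11.68/0.38 = 30.737
Dilution factor to solution 1 = 11; to solution 4 = 33811
[solution 1]/[solution 4] = (factor to solution 4)/(factor to solution 1) = 33811/11 = 3.07 × 10^3

3.07 × 10^3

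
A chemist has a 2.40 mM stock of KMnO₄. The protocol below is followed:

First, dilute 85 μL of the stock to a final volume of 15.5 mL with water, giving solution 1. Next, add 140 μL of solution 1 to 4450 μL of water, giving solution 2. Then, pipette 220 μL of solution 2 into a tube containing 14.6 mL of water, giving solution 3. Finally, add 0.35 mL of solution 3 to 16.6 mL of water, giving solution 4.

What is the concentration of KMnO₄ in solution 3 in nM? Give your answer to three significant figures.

Step 1: 85 μL brought to 15.5 mL → factor 15500/85 = 182.35
Step 2: 140 μL + 4450 μL = 4590 μL total → factor 4590/140 = 32.786
Step 3: 220 μL + 14.6 mL = 14820 μL total → factor 14820/220 = 67.364
Dilution factor through solution 3 = 182.35 × 32.786 × 67.364 = 4.0274 × 10^5
[solution 3] = 2.40 mM / 4.0274 × 10^5 = 5.959 × 10^-6 mM = 5.96 nM

5.96 nM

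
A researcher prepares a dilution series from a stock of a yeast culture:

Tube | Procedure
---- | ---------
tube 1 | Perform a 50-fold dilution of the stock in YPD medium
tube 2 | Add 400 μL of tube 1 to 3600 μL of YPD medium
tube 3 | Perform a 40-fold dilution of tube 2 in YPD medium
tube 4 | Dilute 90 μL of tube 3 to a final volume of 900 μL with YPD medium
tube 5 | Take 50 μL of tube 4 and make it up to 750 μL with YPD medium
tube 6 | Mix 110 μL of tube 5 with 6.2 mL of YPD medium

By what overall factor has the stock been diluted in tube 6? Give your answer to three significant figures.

Step 1: 50-fold → factor 50
Step 2: 400 μL + 3600 μL = 4000 μL total → factor 4000/400 = 10
Step 3: 40-fold → factor 40
Step 4: 90 μL brought to 900 μL → factor 900/90 = 10
Step 5: 50 μL brought to 750 μL → factor 750/50 = 15
Step 6: 110 μL + 6.2 mL = 6310 μL total → factor 6310/110 = 57.364
Overall dilution factor = 50 × 10 × 40 × 10 × 15 × 57.364 = 1.7209 × 10^8

1.72 × 10^8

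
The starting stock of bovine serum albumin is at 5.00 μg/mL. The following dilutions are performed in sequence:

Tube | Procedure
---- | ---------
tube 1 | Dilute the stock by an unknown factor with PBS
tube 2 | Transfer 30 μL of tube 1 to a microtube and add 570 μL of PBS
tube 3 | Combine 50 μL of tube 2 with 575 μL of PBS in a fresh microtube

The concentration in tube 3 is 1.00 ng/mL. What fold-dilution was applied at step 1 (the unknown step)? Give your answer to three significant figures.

20.0-fold

Step 1: unknown factor x
Step 2: 30 μL + 570 μL = 600 μL total → factor 600/30 = 20
Step 3: 50 μL + 575 μL = 625 μL total → factor 625/50 = 12.5
Product of known-step factors = 250
Overall factor = 5.00 μg/mL / (1.00 ng/mL) = 5000
x = 5000 / 250 = 20.0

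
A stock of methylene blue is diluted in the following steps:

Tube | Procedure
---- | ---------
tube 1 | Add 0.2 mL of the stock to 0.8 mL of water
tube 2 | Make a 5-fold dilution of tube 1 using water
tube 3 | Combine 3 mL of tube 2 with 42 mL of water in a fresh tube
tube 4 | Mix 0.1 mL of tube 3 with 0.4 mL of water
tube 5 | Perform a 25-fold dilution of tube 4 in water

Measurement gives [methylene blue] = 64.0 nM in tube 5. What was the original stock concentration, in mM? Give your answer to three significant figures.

3.00 mM

Step 1: 0.2 mL + 0.8 mL = 1 mL total → factor 1/0.2 = 5
Step 2: 5-fold → factor 5
Step 3: 3 mL + 42 mL = 45 mL total → factor 45/3 = 15
Step 4: 0.1 mL + 0.4 mL = 0.5 mL total → factor 0.5/0.1 = 5
Step 5: 25-fold → factor 25
Overall dilution factor = 5 × 5 × 15 × 5 × 25 = 46875
Stock = 64.0 nM × 46875 = 3.000 × 10^6 nM = 3.00 mM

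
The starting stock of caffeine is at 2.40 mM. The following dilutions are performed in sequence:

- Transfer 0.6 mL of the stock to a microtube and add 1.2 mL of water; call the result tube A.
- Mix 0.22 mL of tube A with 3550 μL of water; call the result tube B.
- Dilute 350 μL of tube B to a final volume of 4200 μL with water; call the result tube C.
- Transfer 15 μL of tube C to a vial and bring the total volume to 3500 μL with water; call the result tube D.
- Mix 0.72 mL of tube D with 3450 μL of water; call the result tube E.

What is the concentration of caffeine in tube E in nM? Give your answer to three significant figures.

2.88 nM

Step 1: 0.6 mL + 1.2 mL = 1.8 mL total → factor 1.8/0.6 = 3
Step 2: 0.22 mL + 3550 μL = 3.77 mL total → factor 3.77/0.22 = 17.136
Step 3: 350 μL brought to 4200 μL → factor 4200/350 = 12
Step 4: 15 μL brought to 3500 μL → factor 3500/15 = 233.33
Step 5: 0.72 mL + 3450 μL = 4.17 mL total → factor 4.17/0.72 = 5.7917
Dilution factor through tube E = 3 × 17.136 × 12 × 233.33 × 5.7917 = 8.3368 × 10^5
[tube E] = 2.40 mM / 8.3368 × 10^5 = 2.879 × 10^-6 mM = 2.88 nM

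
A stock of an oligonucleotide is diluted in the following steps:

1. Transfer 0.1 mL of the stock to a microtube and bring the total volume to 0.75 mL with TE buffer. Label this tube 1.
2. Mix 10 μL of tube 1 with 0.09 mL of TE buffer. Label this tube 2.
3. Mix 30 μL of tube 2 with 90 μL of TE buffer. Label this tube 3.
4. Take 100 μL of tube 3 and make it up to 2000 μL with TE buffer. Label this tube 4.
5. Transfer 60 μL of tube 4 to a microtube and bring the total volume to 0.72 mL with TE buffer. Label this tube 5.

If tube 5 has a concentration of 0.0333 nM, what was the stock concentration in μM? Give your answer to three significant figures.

2.40 μM

Step 1: 0.1 mL brought to 0.75 mL → factor 0.75/0.1 = 7.5
Step 2: 10 μL + 0.09 mL = 100 μL total → factor 100/10 = 10
Step 3: 30 μL + 90 μL = 120 μL total → factor 120/30 = 4
Step 4: 100 μL brought to 2000 μL → factor 2000/100 = 20
Step 5: 60 μL brought to 0.72 mL → factor 720/60 = 12
Overall dilution factor = 7.5 × 10 × 4 × 20 × 12 = 72000
Stock = 0.0333 nM × 72000 = 2398 nM = 2.40 μM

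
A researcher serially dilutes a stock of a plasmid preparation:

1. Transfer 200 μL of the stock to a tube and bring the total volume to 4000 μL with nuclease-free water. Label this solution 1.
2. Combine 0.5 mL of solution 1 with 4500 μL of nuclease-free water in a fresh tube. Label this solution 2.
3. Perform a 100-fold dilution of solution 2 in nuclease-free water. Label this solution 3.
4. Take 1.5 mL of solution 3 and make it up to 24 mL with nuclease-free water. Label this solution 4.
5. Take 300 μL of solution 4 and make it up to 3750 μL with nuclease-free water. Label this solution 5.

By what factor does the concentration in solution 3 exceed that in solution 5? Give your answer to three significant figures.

200

Step 1: 200 μL brought to 4000 μL → factor 4000/200 = 20
Step 2: 0.5 mL + 4500 μL = 5 mL total → factor 5/0.5 = 10
Step 3: 100-fold → factor 100
Step 4: 1.5 mL brought to 24 mL → factor 24/1.5 = 16
Step 5: 300 μL brought to 3750 μL → factor 3750/300 = 12.5
Dilution factor to solution 3 = 20000; to solution 5 = 4 × 10^6
[solution 3]/[solution 5] = (factor to solution 5)/(factor to solution 3) = 4 × 10^6/20000 = 200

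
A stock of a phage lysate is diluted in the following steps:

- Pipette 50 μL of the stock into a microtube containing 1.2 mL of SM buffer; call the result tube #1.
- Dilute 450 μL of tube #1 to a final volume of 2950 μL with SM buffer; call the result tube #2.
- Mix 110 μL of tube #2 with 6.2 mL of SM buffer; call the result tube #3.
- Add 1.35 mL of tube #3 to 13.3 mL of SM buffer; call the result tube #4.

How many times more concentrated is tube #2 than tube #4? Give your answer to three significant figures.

623

Step 1: 50 μL + 1.2 mL = 1250 μL total → factor 1250/50 = 25
Step 2: 450 μL brought to 2950 μL → factor 2950/450 = 6.5556
Step 3: 110 μL + 6.2 mL = 6310 μL total → factor 6310/110 = 57.364
Step 4: 1.35 mL + 13.3 mL = 14.65 mL total → factor 14.65/1.35 = 10.852
Dilution factor to tube #2 = 163.89; to tube #4 = 1.0202 × 10^5
[tube #2]/[tube #4] = (factor to tube #4)/(factor to tube #2) = 1.0202 × 10^5/163.89 = 623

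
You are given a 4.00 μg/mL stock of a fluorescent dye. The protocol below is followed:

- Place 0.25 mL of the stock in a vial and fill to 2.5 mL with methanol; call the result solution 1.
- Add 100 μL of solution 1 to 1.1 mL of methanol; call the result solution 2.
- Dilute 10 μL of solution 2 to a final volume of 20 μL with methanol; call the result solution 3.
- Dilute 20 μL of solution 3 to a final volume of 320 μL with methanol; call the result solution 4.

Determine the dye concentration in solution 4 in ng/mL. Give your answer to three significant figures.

Step 1: 0.25 mL brought to 2.5 mL → factor 2.5/0.25 = 10
Step 2: 100 μL + 1.1 mL = 1200 μL total → factor 1200/100 = 12
Step 3: 10 μL brought to 20 μL → factor 20/10 = 2
Step 4: 20 μL brought to 320 μL → factor 320/20 = 16
Overall dilution factor = 10 × 12 × 2 × 16 = 3840
Final = 4.00 μg/mL / 3840 = 0.001042 μg/mL = 1.04 ng/mL

1.04 ng/mL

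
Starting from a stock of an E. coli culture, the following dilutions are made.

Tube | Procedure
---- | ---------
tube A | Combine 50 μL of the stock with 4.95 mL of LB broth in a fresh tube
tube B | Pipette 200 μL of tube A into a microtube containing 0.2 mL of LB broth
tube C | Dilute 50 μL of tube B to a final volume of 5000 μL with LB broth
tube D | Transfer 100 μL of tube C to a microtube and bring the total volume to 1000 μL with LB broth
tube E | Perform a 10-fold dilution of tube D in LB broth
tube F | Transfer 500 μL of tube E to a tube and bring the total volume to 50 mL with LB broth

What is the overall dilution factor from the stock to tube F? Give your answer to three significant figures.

Step 1: 50 μL + 4.95 mL = 5000 μL total → factor 5000/50 = 100
Step 2: 200 μL + 0.2 mL = 400 μL total → factor 400/200 = 2
Step 3: 50 μL brought to 5000 μL → factor 5000/50 = 100
Step 4: 100 μL brought to 1000 μL → factor 1000/100 = 10
Step 5: 10-fold → factor 10
Step 6: 500 μL brought to 50 mL → factor 50000/500 = 100
Overall dilution factor = 100 × 2 × 100 × 10 × 10 × 100 = 2 × 10^8

2.00 × 10^8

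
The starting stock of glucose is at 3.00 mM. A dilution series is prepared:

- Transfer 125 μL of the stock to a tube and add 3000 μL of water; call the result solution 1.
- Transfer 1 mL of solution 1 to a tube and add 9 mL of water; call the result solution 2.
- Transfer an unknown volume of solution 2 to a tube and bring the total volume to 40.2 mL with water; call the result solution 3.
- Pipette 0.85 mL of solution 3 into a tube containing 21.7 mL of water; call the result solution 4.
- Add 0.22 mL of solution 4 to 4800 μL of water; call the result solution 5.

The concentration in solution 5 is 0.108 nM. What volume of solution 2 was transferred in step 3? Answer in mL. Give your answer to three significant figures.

0.219 mL

Step 1: 125 μL + 3000 μL = 3125 μL total → factor 3125/125 = 25
Step 2: 1 mL + 9 mL = 10 mL total → factor 10/1 = 10
Step 3: v brought to 40.2 mL → factor = 40.2 mL/v
Step 4: 0.85 mL + 21.7 mL = 22.55 mL total → factor 22.55/0.85 = 26.529
Step 5: 0.22 mL + 4800 μL = 5.02 mL total → factor 5.02/0.22 = 22.818
Product of known-step factors = 1.5134 × 10^5
Overall factor = 3.00 mM / (0.108 nM) = 2.7778 × 10^7
Step-3 factor = 2.7778 × 10^7 / 1.5134 × 10^5 = 183.55
v = 40.2 mL / 183.55 = 0.219 mL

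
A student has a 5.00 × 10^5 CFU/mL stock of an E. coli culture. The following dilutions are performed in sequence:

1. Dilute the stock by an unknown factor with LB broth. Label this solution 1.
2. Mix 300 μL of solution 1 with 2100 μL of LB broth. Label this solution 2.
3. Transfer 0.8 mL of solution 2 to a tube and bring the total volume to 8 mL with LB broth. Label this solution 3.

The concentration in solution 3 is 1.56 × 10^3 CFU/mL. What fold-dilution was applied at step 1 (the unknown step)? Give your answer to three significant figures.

4.01-fold

Step 1: unknown factor x
Step 2: 300 μL + 2100 μL = 2400 μL total → factor 2400/300 = 8
Step 3: 0.8 mL brought to 8 mL → factor 8/0.8 = 10
Product of known-step factors = 80
Overall factor = 5.00 × 10^5 CFU/mL / (1.56 × 10^3 CFU/mL) = 320.51
x = 320.51 / 80 = 4.01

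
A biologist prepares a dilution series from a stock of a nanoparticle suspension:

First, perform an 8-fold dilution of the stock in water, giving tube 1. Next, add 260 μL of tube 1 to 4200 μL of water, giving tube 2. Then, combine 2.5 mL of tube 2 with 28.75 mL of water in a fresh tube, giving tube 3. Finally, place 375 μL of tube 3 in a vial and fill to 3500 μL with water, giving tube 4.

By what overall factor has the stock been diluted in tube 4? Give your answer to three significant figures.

1.60 × 10^4

Step 1: 8-fold → factor 8
Step 2: 260 μL + 4200 μL = 4460 μL total → factor 4460/260 = 17.154
Step 3: 2.5 mL + 28.75 mL = 31.25 mL total → factor 31.25/2.5 = 12.5
Step 4: 375 μL brought to 3500 μL → factor 3500/375 = 9.3333
Overall dilution factor = 8 × 17.154 × 12.5 × 9.3333 = 16010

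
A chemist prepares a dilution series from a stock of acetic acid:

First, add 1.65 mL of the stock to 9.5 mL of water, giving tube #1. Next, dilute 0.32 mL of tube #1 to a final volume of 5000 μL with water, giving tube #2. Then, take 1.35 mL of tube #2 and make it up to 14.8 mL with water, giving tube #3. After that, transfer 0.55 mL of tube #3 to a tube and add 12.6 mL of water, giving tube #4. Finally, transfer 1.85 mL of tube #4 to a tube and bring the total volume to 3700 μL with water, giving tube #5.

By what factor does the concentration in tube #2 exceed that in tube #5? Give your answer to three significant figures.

Step 1: 1.65 mL + 9.5 mL = 11.15 mL total → factor 11.15/1.65 = 6.7576
Step 2: 0.32 mL brought to 5000 μL → factor 5/0.32 = 15.625
Step 3: 1.35 mL brought to 14.8 mL → factor 14.8/1.35 = 10.963
Step 4: 0.55 mL + 12.6 mL = 13.15 mL total → factor 13.15/0.55 = 23.909
Step 5: 1.85 mL brought to 3700 μL → factor 3.7/1.85 = 2
Dilution factor to tube #2 = 105.59; to tube #5 = 55352
[tube #2]/[tube #5] = (factor to tube #5)/(factor to tube #2) = 55352/105.59 = 524

524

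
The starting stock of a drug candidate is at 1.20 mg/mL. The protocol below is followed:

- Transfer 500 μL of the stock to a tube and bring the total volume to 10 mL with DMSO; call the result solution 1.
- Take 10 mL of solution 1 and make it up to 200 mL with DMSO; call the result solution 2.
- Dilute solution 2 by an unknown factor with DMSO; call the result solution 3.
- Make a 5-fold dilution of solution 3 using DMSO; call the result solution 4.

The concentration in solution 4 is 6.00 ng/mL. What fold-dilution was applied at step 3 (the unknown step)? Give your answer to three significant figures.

100-fold

Step 1: 500 μL brought to 10 mL → factor 10000/500 = 20
Step 2: 10 mL brought to 200 mL → factor 200/10 = 20
Step 3: unknown factor x
Step 4: 5-fold → factor 5
Product of known-step factors = 2000
Overall factor = 1.20 mg/mL / (6.00 ng/mL) = 2 × 10^5
x = 2 × 10^5 / 2000 = 100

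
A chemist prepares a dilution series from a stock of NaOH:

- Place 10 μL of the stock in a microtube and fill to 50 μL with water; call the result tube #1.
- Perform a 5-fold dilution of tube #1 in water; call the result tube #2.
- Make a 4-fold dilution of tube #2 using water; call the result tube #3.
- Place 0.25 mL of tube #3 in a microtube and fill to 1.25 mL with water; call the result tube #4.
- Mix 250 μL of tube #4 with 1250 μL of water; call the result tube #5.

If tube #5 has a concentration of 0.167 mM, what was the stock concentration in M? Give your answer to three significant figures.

0.501 M

Step 1: 10 μL brought to 50 μL → factor 50/10 = 5
Step 2: 5-fold → factor 5
Step 3: 4-fold → factor 4
Step 4: 0.25 mL brought to 1.25 mL → factor 1.25/0.25 = 5
Step 5: 250 μL + 1250 μL = 1500 μL total → factor 1500/250 = 6
Overall dilution factor = 5 × 5 × 4 × 5 × 6 = 3000
Stock = 0.167 mM × 3000 = 501.0 mM = 0.501 M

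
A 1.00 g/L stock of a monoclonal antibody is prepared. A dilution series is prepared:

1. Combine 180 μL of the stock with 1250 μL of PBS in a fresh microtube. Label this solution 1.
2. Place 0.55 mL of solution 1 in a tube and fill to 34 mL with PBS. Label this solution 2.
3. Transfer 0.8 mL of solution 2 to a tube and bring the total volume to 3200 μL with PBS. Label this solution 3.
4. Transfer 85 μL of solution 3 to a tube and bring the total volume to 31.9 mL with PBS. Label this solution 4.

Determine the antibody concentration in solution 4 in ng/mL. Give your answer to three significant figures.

1.36 ng/mL

Step 1: 180 μL + 1250 μL = 1430 μL total → factor 1430/180 = 7.9444
Step 2: 0.55 mL brought to 34 mL → factor 34/0.55 = 61.818
Step 3: 0.8 mL brought to 3200 μL → factor 3.2/0.8 = 4
Step 4: 85 μL brought to 31.9 mL → factor 31900/85 = 375.29
Overall dilution factor = 7.9444 × 61.818 × 4 × 375.29 = 7.3724 × 10^5
Final = 1.00 g/L / 7.3724 × 10^5 = 1.356 × 10^-6 g/L = 1.36 ng/mL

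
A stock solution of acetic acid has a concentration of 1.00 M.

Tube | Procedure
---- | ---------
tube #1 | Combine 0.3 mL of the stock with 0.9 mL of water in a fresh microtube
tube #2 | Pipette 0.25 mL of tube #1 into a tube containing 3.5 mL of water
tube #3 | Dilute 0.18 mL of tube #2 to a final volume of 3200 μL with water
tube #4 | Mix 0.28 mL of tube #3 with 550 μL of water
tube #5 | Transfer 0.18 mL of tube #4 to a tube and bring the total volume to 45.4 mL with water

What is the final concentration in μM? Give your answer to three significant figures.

1.25 μM

Step 1: 0.3 mL + 0.9 mL = 1.2 mL total → factor 1.2/0.3 = 4
Step 2: 0.25 mL + 3.5 mL = 3.75 mL total → factor 3.75/0.25 = 15
Step 3: 0.18 mL brought to 3200 μL → factor 3.2/0.18 = 17.778
Step 4: 0.28 mL + 550 μL = 0.83 mL total → factor 0.83/0.28 = 2.9643
Step 5: 0.18 mL brought to 45.4 mL → factor 45.4/0.18 = 252.22
Overall dilution factor = 4 × 15 × 17.778 × 2.9643 × 252.22 = 7.975 × 10^5
Final = 1.00 M / 7.975 × 10^5 = 1.254 × 10^-6 M = 1.25 μM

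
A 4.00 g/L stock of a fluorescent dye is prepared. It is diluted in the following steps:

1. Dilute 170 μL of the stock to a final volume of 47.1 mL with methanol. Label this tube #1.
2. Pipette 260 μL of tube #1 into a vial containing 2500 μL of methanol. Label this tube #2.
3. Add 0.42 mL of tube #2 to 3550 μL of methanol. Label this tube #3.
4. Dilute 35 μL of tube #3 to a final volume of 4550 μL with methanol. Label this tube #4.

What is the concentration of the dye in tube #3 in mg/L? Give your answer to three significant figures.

Step 1: 170 μL brought to 47.1 mL → factor 47100/170 = 277.06
Step 2: 260 μL + 2500 μL = 2760 μL total → factor 2760/260 = 10.615
Step 3: 0.42 mL + 3550 μL = 3.97 mL total → factor 3.97/0.42 = 9.4524
Dilution factor through tube #3 = 277.06 × 10.615 × 9.4524 = 27800
[tube #3] = 4.00 g/L / 27800 = 0.0001439 g/L = 0.144 mg/L

0.144 mg/L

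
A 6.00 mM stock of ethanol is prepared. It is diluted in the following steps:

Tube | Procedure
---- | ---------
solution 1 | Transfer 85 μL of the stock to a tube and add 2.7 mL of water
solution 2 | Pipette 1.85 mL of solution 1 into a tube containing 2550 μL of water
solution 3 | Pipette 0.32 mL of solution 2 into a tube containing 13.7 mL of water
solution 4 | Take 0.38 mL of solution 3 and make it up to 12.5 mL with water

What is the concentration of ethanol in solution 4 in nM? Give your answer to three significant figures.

53.4 nM

Step 1: 85 μL + 2.7 mL = 2785 μL total → factor 2785/85 = 32.765
Step 2: 1.85 mL + 2550 μL = 4.4 mL total → factor 4.4/1.85 = 2.3784
Step 3: 0.32 mL + 13.7 mL = 14.02 mL total → factor 14.02/0.32 = 43.812
Step 4: 0.38 mL brought to 12.5 mL → factor 12.5/0.38 = 32.895
Overall dilution factor = 32.765 × 2.3784 × 43.812 × 32.895 = 1.1231 × 10^5
Final = 6.00 mM / 1.1231 × 10^5 = 5.342 × 10^-5 mM = 53.4 nM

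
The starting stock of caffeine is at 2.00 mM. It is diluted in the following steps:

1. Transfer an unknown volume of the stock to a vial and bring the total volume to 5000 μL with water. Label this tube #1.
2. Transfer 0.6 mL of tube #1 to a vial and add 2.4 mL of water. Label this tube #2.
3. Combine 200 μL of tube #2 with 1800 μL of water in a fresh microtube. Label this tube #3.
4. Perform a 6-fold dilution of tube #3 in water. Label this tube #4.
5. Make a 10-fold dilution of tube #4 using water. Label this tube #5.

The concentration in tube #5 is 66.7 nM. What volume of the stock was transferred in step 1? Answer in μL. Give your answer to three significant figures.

Step 1: v brought to 5000 μL → factor = 5000 μL/v
Step 2: 0.6 mL + 2.4 mL = 3 mL total → factor 3/0.6 = 5
Step 3: 200 μL + 1800 μL = 2000 μL total → factor 2000/200 = 10
Step 4: 6-fold → factor 6
Step 5: 10-fold → factor 10
Product of known-step factors = 3000
Overall factor = 2.00 mM / (66.7 nM) = 29985
Step-1 factor = 29985 / 3000 = 9.995
v = 5000 μL / 9.995 = 500 μL

500 μL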